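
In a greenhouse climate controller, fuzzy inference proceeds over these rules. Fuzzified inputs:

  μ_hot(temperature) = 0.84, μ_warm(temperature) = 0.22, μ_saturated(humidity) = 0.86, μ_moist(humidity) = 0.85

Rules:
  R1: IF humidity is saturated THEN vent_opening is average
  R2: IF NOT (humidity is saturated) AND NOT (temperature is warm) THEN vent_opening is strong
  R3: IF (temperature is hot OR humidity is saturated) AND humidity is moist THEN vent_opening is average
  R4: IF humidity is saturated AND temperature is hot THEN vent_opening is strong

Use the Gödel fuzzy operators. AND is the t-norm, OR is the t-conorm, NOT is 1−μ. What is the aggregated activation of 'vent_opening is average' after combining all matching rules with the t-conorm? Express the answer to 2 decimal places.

0.86

R1: saturated=0.86 → w = 0.86
R2: ¬saturated=1−0.86=0.14, ¬warm=1−0.22=0.78; AND[min(a, b)] → w = 0.14
R3: (hot=0.84 OR saturated=0.86) = 0.86; AND[min(a, b)] with moist=0.85 → w = 0.85
R4: saturated=0.86, hot=0.84; AND[min(a, b)] → w = 0.84
Rules with consequent 'average': {R1, R3} → strengths 0.86, 0.85
Aggregate via t-conorm [max(a, b)]: 0.86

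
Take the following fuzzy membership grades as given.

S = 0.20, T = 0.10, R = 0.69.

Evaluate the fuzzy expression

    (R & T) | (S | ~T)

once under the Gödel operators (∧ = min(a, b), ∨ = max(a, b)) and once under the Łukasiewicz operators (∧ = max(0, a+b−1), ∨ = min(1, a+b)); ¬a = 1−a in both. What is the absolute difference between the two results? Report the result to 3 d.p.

0.100

Under Gödel:
  R & T = min(a, b) on (0.69, 0.10) = 0.10
  ~T = 1 − 0.10 = 0.90
  S | ~T = max(a, b) on (0.20, 0.90) = 0.90
  (R & T) | (S | ~T) = max(a, b) on (0.10, 0.90) = 0.90
  → value = 0.9000
Under Łukasiewicz:
  R & T = max(0, a+b−1) on (0.69, 0.10) = 0.00
  ~T = 1 − 0.10 = 0.90
  S | ~T = min(1, a+b) on (0.20, 0.90) = 1.00
  (R & T) | (S | ~T) = min(1, a+b) on (0.00, 1.00) = 1.00
  → value = 1.0000
|0.9000 − 1.0000| = 0.100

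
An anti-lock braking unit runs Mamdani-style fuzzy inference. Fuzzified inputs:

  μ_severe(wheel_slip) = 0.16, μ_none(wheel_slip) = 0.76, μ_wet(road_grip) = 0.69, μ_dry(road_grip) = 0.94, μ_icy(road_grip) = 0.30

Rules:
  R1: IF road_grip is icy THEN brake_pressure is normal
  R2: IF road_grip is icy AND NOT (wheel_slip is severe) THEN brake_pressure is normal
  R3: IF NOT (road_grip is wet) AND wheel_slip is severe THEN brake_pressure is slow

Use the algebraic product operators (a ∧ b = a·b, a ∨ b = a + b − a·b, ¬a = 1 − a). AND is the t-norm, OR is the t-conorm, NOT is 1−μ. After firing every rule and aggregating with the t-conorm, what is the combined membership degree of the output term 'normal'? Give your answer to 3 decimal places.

0.476

R1: icy=0.30 → w = 0.3000
R2: icy=0.30, ¬severe=1−0.16=0.84; AND[a·b] → w = 0.2520
R3: ¬wet=1−0.69=0.31, severe=0.16; AND[a·b] → w = 0.0496
Rules with consequent 'normal': {R1, R2} → strengths 0.3000, 0.2520
Aggregate via t-conorm [a + b − a·b]: 0.4764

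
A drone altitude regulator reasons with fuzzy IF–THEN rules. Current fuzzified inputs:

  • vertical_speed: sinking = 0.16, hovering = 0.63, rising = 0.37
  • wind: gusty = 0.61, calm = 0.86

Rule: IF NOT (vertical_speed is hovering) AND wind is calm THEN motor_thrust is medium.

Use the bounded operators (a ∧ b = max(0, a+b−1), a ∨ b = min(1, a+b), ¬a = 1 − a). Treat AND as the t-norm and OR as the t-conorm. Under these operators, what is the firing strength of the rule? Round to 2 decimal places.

0.23

firing strength: ¬hovering=1−0.63=0.37, calm=0.86; AND[max(0, a+b−1)] → w = 0.23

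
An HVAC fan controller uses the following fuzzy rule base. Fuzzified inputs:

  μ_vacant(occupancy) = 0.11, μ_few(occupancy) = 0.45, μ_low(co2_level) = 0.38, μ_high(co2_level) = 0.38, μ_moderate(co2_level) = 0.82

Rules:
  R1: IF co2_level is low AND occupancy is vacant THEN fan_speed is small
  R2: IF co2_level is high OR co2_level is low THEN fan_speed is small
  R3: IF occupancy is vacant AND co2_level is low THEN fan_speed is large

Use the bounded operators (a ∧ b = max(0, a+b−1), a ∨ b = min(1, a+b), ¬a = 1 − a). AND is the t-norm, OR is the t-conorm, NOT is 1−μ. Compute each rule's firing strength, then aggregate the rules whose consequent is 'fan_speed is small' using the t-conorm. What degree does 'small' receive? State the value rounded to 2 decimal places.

R1: low=0.38, vacant=0.11; AND[max(0, a+b−1)] → w = 0.00
R2: high=0.38, low=0.38; OR[min(1, a+b)] → w = 0.76
R3: vacant=0.11, low=0.38; AND[max(0, a+b−1)] → w = 0.00
Rules with consequent 'small': {R1, R2} → strengths 0.00, 0.76
Aggregate via t-conorm [min(1, a+b)]: 0.76

0.76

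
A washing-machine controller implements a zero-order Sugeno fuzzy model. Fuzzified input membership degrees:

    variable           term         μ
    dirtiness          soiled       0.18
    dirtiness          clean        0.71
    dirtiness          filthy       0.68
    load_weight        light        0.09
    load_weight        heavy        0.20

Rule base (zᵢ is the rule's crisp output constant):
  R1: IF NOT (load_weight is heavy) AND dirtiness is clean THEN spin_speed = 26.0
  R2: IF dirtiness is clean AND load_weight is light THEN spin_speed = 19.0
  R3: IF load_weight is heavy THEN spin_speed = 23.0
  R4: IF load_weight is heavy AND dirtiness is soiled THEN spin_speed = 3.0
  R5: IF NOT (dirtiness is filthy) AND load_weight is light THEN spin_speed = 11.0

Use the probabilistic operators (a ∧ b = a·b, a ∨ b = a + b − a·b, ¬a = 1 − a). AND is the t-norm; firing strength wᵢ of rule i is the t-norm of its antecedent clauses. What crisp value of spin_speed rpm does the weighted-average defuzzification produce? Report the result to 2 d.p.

R1 (z=26.0): ¬heavy=1−0.20=0.80, clean=0.71; AND[a·b] → w = 0.5680
R2 (z=19.0): clean=0.71, light=0.09; AND[a·b] → w = 0.0639
R3 (z=23.0): heavy=0.20 → w = 0.2000
R4 (z=3.0): heavy=0.20, soiled=0.18; AND[a·b] → w = 0.0360
R5 (z=11.0): ¬filthy=1−0.68=0.32, light=0.09; AND[a·b] → w = 0.0288
Weighted average = (0.5680·26.0 + 0.0639·19.0 + 0.2000·23.0 + 0.0360·3.0 + 0.0288·11.0) / (0.5680 + 0.0639 + 0.2000 + 0.0360 + 0.0288)
  = 21.0069 / 0.8967 = 23.43

23.43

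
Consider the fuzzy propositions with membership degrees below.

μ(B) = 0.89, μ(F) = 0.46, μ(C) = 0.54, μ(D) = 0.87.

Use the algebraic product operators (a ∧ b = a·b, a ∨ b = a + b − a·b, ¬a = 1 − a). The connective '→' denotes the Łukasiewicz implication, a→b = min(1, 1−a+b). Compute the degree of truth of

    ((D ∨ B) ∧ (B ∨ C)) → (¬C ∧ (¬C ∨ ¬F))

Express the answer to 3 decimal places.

D ∨ B = a + b − a·b on (0.8700, 0.8900) = 0.9857
B ∨ C = a + b − a·b on (0.8900, 0.5400) = 0.9494
(D ∨ B) ∧ (B ∨ C) = a·b on (0.9857, 0.9494) = 0.9358
¬C = 1 − 0.5400 = 0.4600
¬C = 1 − 0.5400 = 0.4600
¬F = 1 − 0.4600 = 0.5400
¬C ∨ ¬F = a + b − a·b on (0.4600, 0.5400) = 0.7516
¬C ∧ (¬C ∨ ¬F) = a·b on (0.4600, 0.7516) = 0.3457
((D ∨ B) ∧ (B ∨ C)) → (¬C ∧ (¬C ∨ ¬F))  [Łukasiewicz: min(1, 1−a+b)] with a=0.9358, b=0.3457 → 0.4099

0.410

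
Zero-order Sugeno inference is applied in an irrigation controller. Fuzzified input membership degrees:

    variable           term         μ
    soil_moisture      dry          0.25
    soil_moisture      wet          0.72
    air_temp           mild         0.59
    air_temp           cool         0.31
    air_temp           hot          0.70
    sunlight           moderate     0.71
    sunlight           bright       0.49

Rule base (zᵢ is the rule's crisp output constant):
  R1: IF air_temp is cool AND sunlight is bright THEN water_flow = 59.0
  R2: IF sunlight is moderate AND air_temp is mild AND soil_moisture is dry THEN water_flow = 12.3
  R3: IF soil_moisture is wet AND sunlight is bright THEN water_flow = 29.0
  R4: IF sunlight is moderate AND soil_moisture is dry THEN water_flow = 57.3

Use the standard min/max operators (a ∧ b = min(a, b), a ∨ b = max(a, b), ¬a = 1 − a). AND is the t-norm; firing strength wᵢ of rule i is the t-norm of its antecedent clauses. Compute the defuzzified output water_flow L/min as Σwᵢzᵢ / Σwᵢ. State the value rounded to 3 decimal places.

R1 (z=59.0): cool=0.31, bright=0.49; AND[min(a, b)] → w = 0.31
R2 (z=12.3): moderate=0.71, mild=0.59, dry=0.25; AND[min(a, b)] → w = 0.25
R3 (z=29.0): wet=0.72, bright=0.49; AND[min(a, b)] → w = 0.49
R4 (z=57.3): moderate=0.71, dry=0.25; AND[min(a, b)] → w = 0.25
Weighted average = (0.31·59.0 + 0.25·12.3 + 0.49·29.0 + 0.25·57.3) / (0.31 + 0.25 + 0.49 + 0.25)
  = 49.9000 / 1.3000 = 38.385

38.385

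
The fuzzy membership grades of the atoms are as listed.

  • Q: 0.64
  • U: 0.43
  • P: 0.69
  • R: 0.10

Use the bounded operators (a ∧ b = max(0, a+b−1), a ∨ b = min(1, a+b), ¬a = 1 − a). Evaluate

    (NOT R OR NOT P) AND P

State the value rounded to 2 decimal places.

0.69

NOT R = 1 − 0.10 = 0.90
NOT P = 1 − 0.69 = 0.31
NOT R OR NOT P = min(1, a+b) on (0.90, 0.31) = 1.00
(NOT R OR NOT P) AND P = max(0, a+b−1) on (1.00, 0.69) = 0.69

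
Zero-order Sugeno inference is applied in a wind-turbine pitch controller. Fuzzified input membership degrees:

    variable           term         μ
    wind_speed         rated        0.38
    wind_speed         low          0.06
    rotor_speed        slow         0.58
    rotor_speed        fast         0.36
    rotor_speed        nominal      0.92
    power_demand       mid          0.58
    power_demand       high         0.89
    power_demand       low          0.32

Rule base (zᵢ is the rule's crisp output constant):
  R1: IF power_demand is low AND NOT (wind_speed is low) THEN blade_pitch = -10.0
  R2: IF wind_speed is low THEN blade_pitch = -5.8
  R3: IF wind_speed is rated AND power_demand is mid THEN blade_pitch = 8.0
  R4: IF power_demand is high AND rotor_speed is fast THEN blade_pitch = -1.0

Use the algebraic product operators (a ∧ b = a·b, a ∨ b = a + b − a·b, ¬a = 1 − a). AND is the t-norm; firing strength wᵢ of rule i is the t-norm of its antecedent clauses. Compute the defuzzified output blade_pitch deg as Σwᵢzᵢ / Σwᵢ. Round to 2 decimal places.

R1 (z=-10.0): low=0.32, ¬low=1−0.06=0.94; AND[a·b] → w = 0.3008
R2 (z=-5.8): low=0.06 → w = 0.0600
R3 (z=8.0): rated=0.38, mid=0.58; AND[a·b] → w = 0.2204
R4 (z=-1.0): high=0.89, fast=0.36; AND[a·b] → w = 0.3204
Weighted average = (0.3008·-10.0 + 0.0600·-5.8 + 0.2204·8.0 + 0.3204·-1.0) / (0.3008 + 0.0600 + 0.2204 + 0.3204)
  = -1.9132 / 0.9016 = -2.12

-2.12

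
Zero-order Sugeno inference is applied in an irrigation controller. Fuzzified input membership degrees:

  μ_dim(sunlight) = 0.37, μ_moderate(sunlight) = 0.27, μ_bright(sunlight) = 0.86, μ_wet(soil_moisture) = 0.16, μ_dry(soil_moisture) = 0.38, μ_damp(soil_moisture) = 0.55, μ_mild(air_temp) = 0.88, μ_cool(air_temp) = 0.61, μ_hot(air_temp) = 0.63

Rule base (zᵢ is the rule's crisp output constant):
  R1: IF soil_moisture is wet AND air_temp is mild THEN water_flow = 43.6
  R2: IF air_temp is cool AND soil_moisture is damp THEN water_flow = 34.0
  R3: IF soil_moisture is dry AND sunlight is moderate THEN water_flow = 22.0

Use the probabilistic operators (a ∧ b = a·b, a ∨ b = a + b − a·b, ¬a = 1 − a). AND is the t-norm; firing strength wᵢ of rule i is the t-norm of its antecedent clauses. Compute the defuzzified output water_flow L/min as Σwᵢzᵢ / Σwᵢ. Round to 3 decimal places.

34.208

R1 (z=43.6): wet=0.16, mild=0.88; AND[a·b] → w = 0.1408
R2 (z=34.0): cool=0.61, damp=0.55; AND[a·b] → w = 0.3355
R3 (z=22.0): dry=0.38, moderate=0.27; AND[a·b] → w = 0.1026
Weighted average = (0.1408·43.6 + 0.3355·34.0 + 0.1026·22.0) / (0.1408 + 0.3355 + 0.1026)
  = 19.8031 / 0.5789 = 34.208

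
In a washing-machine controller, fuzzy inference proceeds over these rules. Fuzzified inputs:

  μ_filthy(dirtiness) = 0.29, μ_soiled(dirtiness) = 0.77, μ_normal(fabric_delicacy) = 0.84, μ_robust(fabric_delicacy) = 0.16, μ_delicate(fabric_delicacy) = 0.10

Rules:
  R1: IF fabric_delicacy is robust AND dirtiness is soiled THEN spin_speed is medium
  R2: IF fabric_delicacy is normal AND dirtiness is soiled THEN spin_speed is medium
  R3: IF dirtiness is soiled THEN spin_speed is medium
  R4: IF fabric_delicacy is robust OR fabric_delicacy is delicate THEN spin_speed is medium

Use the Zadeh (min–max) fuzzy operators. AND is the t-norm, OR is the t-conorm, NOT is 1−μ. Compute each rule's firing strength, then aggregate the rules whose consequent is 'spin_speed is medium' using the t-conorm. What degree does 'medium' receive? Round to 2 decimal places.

0.77

R1: robust=0.16, soiled=0.77; AND[min(a, b)] → w = 0.16
R2: normal=0.84, soiled=0.77; AND[min(a, b)] → w = 0.77
R3: soiled=0.77 → w = 0.77
R4: robust=0.16, delicate=0.10; OR[max(a, b)] → w = 0.16
Rules with consequent 'medium': {R1, R2, R3, R4} → strengths 0.16, 0.77, 0.77, 0.16
Aggregate via t-conorm [max(a, b)]: 0.77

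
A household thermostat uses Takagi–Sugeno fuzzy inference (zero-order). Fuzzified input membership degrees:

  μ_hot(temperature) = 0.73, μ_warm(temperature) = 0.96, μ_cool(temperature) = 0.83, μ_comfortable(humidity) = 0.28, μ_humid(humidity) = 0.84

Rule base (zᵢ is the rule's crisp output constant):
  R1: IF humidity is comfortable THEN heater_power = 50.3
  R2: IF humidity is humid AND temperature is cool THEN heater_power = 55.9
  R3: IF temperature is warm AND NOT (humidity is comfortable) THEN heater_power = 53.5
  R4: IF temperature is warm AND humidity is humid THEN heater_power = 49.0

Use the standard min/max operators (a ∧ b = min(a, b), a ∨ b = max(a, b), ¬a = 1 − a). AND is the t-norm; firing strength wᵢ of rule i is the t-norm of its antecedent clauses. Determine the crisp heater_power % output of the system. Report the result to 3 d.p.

52.495

R1 (z=50.3): comfortable=0.28 → w = 0.28
R2 (z=55.9): humid=0.84, cool=0.83; AND[min(a, b)] → w = 0.83
R3 (z=53.5): warm=0.96, ¬comfortable=1−0.28=0.72; AND[min(a, b)] → w = 0.72
R4 (z=49.0): warm=0.96, humid=0.84; AND[min(a, b)] → w = 0.84
Weighted average = (0.28·50.3 + 0.83·55.9 + 0.72·53.5 + 0.84·49.0) / (0.28 + 0.83 + 0.72 + 0.84)
  = 140.1610 / 2.6700 = 52.495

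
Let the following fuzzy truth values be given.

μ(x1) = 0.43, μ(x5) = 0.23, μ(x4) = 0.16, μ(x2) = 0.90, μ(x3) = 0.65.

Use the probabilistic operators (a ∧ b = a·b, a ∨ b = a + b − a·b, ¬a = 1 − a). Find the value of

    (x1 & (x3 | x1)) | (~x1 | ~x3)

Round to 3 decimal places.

0.817

x3 | x1 = a + b − a·b on (0.6500, 0.4300) = 0.8005
x1 & (x3 | x1) = a·b on (0.4300, 0.8005) = 0.3442
~x1 = 1 − 0.4300 = 0.5700
~x3 = 1 − 0.6500 = 0.3500
~x1 | ~x3 = a + b − a·b on (0.5700, 0.3500) = 0.7205
(x1 & (x3 | x1)) | (~x1 | ~x3) = a + b − a·b on (0.3442, 0.7205) = 0.8167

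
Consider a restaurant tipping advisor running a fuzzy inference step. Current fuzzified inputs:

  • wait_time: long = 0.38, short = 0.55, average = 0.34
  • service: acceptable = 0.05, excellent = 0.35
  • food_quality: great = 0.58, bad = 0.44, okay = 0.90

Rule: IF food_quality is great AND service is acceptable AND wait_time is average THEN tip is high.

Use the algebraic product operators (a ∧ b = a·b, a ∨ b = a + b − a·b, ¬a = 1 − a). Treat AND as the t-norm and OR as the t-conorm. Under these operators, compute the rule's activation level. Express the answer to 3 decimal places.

firing strength: great=0.58, acceptable=0.05, average=0.34; AND[a·b] → w = 0.0099

0.010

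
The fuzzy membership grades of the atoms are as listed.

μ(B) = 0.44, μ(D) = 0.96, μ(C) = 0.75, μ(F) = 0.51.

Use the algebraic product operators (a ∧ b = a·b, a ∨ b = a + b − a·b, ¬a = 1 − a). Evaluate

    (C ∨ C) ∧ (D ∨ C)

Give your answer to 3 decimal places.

0.928

C ∨ C = a + b − a·b on (0.7500, 0.7500) = 0.9375
D ∨ C = a + b − a·b on (0.9600, 0.7500) = 0.9900
(C ∨ C) ∧ (D ∨ C) = a·b on (0.9375, 0.9900) = 0.9281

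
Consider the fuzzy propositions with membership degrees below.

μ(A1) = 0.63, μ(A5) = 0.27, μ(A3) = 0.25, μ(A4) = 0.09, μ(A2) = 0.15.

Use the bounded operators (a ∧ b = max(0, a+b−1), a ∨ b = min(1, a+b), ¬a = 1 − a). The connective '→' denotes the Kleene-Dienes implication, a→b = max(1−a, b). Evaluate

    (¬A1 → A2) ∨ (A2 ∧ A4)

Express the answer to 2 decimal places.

¬A1 = 1 − 0.63 = 0.37
¬A1 → A2  [Kleene-Dienes: max(1−a, b)] with a=0.37, b=0.15 → 0.63
A2 ∧ A4 = max(0, a+b−1) on (0.15, 0.09) = 0.00
(¬A1 → A2) ∨ (A2 ∧ A4) = min(1, a+b) on (0.63, 0.00) = 0.63

0.63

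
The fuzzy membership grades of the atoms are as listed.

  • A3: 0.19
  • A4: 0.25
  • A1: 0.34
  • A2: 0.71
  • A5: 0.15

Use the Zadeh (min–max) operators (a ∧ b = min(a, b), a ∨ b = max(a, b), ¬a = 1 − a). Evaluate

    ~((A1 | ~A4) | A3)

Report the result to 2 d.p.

~A4 = 1 − 0.25 = 0.75
A1 | ~A4 = max(a, b) on (0.34, 0.75) = 0.75
(A1 | ~A4) | A3 = max(a, b) on (0.75, 0.19) = 0.75
~((A1 | ~A4) | A3) = 1 − 0.75 = 0.25

0.25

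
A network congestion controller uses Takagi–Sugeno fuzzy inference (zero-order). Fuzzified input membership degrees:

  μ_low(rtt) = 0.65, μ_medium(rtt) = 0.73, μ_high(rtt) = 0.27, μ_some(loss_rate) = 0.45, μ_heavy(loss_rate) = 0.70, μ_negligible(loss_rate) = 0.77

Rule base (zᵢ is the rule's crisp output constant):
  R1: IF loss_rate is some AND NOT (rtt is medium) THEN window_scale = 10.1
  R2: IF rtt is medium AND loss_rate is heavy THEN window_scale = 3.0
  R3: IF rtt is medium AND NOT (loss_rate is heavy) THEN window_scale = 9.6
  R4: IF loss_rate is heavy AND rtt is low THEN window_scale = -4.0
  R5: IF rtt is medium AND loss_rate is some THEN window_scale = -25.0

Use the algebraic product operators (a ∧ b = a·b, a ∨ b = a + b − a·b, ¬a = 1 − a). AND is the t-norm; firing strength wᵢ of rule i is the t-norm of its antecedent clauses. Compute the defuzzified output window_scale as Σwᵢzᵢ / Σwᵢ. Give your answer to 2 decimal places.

-3.16

R1 (z=10.1): some=0.45, ¬medium=1−0.73=0.27; AND[a·b] → w = 0.1215
R2 (z=3.0): medium=0.73, heavy=0.70; AND[a·b] → w = 0.5110
R3 (z=9.6): medium=0.73, ¬heavy=1−0.70=0.30; AND[a·b] → w = 0.2190
R4 (z=-4.0): heavy=0.70, low=0.65; AND[a·b] → w = 0.4550
R5 (z=-25.0): medium=0.73, some=0.45; AND[a·b] → w = 0.3285
Weighted average = (0.1215·10.1 + 0.5110·3.0 + 0.2190·9.6 + 0.4550·-4.0 + 0.3285·-25.0) / (0.1215 + 0.5110 + 0.2190 + 0.4550 + 0.3285)
  = -5.1700 / 1.6350 = -3.16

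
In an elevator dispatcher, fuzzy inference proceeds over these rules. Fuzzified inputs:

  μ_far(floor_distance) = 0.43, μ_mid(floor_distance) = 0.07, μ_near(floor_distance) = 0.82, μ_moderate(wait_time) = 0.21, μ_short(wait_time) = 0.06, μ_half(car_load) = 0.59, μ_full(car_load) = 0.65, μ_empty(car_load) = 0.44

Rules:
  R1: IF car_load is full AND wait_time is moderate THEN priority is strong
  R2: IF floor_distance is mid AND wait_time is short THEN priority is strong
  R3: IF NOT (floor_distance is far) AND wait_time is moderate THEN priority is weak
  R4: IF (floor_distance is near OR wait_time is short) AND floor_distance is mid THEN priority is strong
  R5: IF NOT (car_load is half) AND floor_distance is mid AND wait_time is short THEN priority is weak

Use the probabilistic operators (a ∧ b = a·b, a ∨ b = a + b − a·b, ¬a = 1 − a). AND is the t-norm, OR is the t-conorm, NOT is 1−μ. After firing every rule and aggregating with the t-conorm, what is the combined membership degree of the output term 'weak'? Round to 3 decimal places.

0.121

R1: full=0.65, moderate=0.21; AND[a·b] → w = 0.1365
R2: mid=0.07, short=0.06; AND[a·b] → w = 0.0042
R3: ¬far=1−0.43=0.57, moderate=0.21; AND[a·b] → w = 0.1197
R4: (near=0.82 OR short=0.06) = 0.8308; AND[a·b] with mid=0.07 → w = 0.0582
R5: ¬half=1−0.59=0.41, mid=0.07, short=0.06; AND[a·b] → w = 0.0017
Rules with consequent 'weak': {R3, R5} → strengths 0.1197, 0.0017
Aggregate via t-conorm [a + b − a·b]: 0.1212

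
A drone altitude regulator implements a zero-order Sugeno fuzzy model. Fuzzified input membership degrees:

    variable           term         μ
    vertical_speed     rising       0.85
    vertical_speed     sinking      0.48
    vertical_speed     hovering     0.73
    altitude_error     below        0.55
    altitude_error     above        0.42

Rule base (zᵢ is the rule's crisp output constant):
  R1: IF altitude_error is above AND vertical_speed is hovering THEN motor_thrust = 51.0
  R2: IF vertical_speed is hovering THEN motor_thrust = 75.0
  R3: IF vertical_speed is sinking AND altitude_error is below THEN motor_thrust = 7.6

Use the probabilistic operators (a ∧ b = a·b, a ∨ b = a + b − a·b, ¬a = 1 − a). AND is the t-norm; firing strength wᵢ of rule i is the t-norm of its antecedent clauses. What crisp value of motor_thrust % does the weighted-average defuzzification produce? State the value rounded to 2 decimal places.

R1 (z=51.0): above=0.42, hovering=0.73; AND[a·b] → w = 0.3066
R2 (z=75.0): hovering=0.73 → w = 0.7300
R3 (z=7.6): sinking=0.48, below=0.55; AND[a·b] → w = 0.2640
Weighted average = (0.3066·51.0 + 0.7300·75.0 + 0.2640·7.6) / (0.3066 + 0.7300 + 0.2640)
  = 72.3930 / 1.3006 = 55.66

55.66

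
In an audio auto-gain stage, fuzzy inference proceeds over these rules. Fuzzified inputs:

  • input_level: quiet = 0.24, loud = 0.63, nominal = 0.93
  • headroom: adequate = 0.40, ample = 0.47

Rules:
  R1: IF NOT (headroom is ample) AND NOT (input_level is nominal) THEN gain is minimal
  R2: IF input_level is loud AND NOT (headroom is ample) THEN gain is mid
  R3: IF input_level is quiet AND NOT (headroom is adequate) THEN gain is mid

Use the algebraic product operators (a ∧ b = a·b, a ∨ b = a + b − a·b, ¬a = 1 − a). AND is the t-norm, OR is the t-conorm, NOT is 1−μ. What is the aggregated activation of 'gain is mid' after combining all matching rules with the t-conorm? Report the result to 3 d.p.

R1: ¬ample=1−0.47=0.53, ¬nominal=1−0.93=0.07; AND[a·b] → w = 0.0371
R2: loud=0.63, ¬ample=1−0.47=0.53; AND[a·b] → w = 0.3339
R3: quiet=0.24, ¬adequate=1−0.40=0.60; AND[a·b] → w = 0.1440
Rules with consequent 'mid': {R2, R3} → strengths 0.3339, 0.1440
Aggregate via t-conorm [a + b − a·b]: 0.4298

0.430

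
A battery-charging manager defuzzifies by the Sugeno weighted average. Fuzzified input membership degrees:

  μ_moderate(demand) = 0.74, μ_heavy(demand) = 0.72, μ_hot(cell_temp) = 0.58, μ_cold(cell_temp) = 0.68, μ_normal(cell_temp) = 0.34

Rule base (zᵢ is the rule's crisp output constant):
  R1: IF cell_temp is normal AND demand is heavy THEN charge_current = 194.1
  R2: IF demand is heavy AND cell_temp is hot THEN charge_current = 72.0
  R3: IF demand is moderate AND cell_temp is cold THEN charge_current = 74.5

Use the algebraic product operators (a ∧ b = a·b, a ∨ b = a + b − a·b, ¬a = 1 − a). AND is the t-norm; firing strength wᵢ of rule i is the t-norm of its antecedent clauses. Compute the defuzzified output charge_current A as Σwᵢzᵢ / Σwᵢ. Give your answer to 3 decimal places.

98.723

R1 (z=194.1): normal=0.34, heavy=0.72; AND[a·b] → w = 0.2448
R2 (z=72.0): heavy=0.72, hot=0.58; AND[a·b] → w = 0.4176
R3 (z=74.5): moderate=0.74, cold=0.68; AND[a·b] → w = 0.5032
Weighted average = (0.2448·194.1 + 0.4176·72.0 + 0.5032·74.5) / (0.2448 + 0.4176 + 0.5032)
  = 115.0713 / 1.1656 = 98.723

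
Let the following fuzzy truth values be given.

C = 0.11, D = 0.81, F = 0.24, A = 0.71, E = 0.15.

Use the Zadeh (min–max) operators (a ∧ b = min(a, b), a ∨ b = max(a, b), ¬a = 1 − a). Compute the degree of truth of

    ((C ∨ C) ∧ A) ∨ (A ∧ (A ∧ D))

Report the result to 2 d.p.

C ∨ C = max(a, b) on (0.11, 0.11) = 0.11
(C ∨ C) ∧ A = min(a, b) on (0.11, 0.71) = 0.11
A ∧ D = min(a, b) on (0.71, 0.81) = 0.71
A ∧ (A ∧ D) = min(a, b) on (0.71, 0.71) = 0.71
((C ∨ C) ∧ A) ∨ (A ∧ (A ∧ D)) = max(a, b) on (0.11, 0.71) = 0.71

0.71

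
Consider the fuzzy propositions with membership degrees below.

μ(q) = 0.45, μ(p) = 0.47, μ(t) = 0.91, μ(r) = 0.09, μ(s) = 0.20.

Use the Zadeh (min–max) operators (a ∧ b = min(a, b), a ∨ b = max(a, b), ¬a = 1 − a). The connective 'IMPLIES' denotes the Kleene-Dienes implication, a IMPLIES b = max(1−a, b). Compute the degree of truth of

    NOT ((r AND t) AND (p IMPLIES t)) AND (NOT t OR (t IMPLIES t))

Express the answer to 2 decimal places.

r AND t = min(a, b) on (0.09, 0.91) = 0.09
p IMPLIES t  [Kleene-Dienes: max(1−a, b)] with a=0.47, b=0.91 → 0.91
(r AND t) AND (p IMPLIES t) = min(a, b) on (0.09, 0.91) = 0.09
NOT ((r AND t) AND (p IMPLIES t)) = 1 − 0.09 = 0.91
NOT t = 1 − 0.91 = 0.09
t IMPLIES t  [Kleene-Dienes: max(1−a, b)] with a=0.91, b=0.91 → 0.91
NOT t OR (t IMPLIES t) = max(a, b) on (0.09, 0.91) = 0.91
NOT ((r AND t) AND (p IMPLIES t)) AND (NOT t OR (t IMPLIES t)) = min(a, b) on (0.91, 0.91) = 0.91

0.91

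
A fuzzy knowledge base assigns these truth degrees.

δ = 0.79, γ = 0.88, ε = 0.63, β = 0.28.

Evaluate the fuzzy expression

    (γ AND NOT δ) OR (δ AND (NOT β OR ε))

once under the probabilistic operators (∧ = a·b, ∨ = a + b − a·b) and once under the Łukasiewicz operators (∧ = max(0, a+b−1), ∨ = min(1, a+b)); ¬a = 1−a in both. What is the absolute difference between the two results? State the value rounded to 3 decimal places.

0.118

Under probabilistic:
  NOT δ = 1 − 0.7900 = 0.2100
  γ AND NOT δ = a·b on (0.8800, 0.2100) = 0.1848
  NOT β = 1 − 0.2800 = 0.7200
  NOT β OR ε = a + b − a·b on (0.7200, 0.6300) = 0.8964
  δ AND (NOT β OR ε) = a·b on (0.7900, 0.8964) = 0.7082
  (γ AND NOT δ) OR (δ AND (NOT β OR ε)) = a + b − a·b on (0.1848, 0.7082) = 0.7621
  → value = 0.7621
Under Łukasiewicz:
  NOT δ = 1 − 0.79 = 0.21
  γ AND NOT δ = max(0, a+b−1) on (0.88, 0.21) = 0.09
  NOT β = 1 − 0.28 = 0.72
  NOT β OR ε = min(1, a+b) on (0.72, 0.63) = 1.00
  δ AND (NOT β OR ε) = max(0, a+b−1) on (0.79, 1.00) = 0.79
  (γ AND NOT δ) OR (δ AND (NOT β OR ε)) = min(1, a+b) on (0.09, 0.79) = 0.88
  → value = 0.8800
|0.7621 − 0.8800| = 0.118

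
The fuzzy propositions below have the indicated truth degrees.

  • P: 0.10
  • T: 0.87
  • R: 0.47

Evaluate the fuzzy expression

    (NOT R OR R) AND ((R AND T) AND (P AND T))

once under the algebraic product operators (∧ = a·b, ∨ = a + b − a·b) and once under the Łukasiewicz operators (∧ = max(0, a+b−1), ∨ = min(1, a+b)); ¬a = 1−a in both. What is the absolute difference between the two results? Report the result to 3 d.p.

0.027

Under algebraic product:
  NOT R = 1 − 0.4700 = 0.5300
  NOT R OR R = a + b − a·b on (0.5300, 0.4700) = 0.7509
  R AND T = a·b on (0.4700, 0.8700) = 0.4089
  P AND T = a·b on (0.1000, 0.8700) = 0.0870
  (R AND T) AND (P AND T) = a·b on (0.4089, 0.0870) = 0.0356
  (NOT R OR R) AND ((R AND T) AND (P AND T)) = a·b on (0.7509, 0.0356) = 0.0267
  → value = 0.0267
Under Łukasiewicz:
  NOT R = 1 − 0.47 = 0.53
  NOT R OR R = min(1, a+b) on (0.53, 0.47) = 1.00
  R AND T = max(0, a+b−1) on (0.47, 0.87) = 0.34
  P AND T = max(0, a+b−1) on (0.10, 0.87) = 0.00
  (R AND T) AND (P AND T) = max(0, a+b−1) on (0.34, 0.00) = 0.00
  (NOT R OR R) AND ((R AND T) AND (P AND T)) = max(0, a+b−1) on (1.00, 0.00) = 0.00
  → value = 0.0000
|0.0267 − 0.0000| = 0.027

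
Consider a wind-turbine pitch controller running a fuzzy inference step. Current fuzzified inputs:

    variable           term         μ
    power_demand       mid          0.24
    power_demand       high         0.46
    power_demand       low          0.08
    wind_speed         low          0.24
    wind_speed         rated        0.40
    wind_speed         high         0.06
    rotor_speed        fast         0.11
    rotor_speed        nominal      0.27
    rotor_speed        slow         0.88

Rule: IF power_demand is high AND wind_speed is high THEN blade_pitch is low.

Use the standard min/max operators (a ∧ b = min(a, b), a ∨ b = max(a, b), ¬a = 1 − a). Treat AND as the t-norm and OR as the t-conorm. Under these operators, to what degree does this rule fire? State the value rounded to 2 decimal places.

firing strength: high=0.46, high=0.06; AND[min(a, b)] → w = 0.06

0.06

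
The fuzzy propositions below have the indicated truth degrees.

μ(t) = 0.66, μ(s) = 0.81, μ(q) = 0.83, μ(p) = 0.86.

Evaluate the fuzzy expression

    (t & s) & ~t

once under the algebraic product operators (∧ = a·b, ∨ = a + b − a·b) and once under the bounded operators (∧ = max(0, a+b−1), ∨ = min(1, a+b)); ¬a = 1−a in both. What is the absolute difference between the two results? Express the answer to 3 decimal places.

Under algebraic product:
  t & s = a·b on (0.6600, 0.8100) = 0.5346
  ~t = 1 − 0.6600 = 0.3400
  (t & s) & ~t = a·b on (0.5346, 0.3400) = 0.1818
  → value = 0.1818
Under bounded:
  t & s = max(0, a+b−1) on (0.66, 0.81) = 0.47
  ~t = 1 − 0.66 = 0.34
  (t & s) & ~t = max(0, a+b−1) on (0.47, 0.34) = 0.00
  → value = 0.0000
|0.1818 − 0.0000| = 0.182

0.182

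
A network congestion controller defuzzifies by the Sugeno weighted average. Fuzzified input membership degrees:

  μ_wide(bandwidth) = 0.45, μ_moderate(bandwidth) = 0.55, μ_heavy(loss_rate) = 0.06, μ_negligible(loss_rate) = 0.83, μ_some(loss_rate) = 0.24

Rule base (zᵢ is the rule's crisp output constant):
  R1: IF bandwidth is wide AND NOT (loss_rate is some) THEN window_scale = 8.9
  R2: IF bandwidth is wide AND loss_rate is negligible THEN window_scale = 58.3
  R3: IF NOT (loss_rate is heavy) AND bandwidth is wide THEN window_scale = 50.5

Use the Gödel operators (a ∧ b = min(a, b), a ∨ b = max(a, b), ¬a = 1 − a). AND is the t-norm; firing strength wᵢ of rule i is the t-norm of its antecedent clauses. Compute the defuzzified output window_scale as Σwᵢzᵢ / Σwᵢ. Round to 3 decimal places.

R1 (z=8.9): wide=0.45, ¬some=1−0.24=0.76; AND[min(a, b)] → w = 0.45
R2 (z=58.3): wide=0.45, negligible=0.83; AND[min(a, b)] → w = 0.45
R3 (z=50.5): ¬heavy=1−0.06=0.94, wide=0.45; AND[min(a, b)] → w = 0.45
Weighted average = (0.45·8.9 + 0.45·58.3 + 0.45·50.5) / (0.45 + 0.45 + 0.45)
  = 52.9650 / 1.3500 = 39.233

39.233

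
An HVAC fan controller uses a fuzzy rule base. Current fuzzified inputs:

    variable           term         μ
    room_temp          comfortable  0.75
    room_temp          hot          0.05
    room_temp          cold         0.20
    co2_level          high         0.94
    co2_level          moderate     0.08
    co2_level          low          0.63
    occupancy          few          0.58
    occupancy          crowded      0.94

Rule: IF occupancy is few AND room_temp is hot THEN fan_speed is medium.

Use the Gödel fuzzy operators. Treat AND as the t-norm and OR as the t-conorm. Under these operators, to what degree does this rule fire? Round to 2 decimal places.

0.05

firing strength: few=0.58, hot=0.05; AND[min(a, b)] → w = 0.05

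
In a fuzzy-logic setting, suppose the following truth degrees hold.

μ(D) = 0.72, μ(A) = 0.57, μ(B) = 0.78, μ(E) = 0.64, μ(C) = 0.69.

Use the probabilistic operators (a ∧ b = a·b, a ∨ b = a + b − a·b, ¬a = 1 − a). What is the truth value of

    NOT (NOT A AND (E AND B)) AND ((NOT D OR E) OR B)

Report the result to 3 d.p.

NOT A = 1 − 0.5700 = 0.4300
E AND B = a·b on (0.6400, 0.7800) = 0.4992
NOT A AND (E AND B) = a·b on (0.4300, 0.4992) = 0.2147
NOT (NOT A AND (E AND B)) = 1 − 0.2147 = 0.7853
NOT D = 1 − 0.7200 = 0.2800
NOT D OR E = a + b − a·b on (0.2800, 0.6400) = 0.7408
(NOT D OR E) OR B = a + b − a·b on (0.7408, 0.7800) = 0.9430
NOT (NOT A AND (E AND B)) AND ((NOT D OR E) OR B) = a·b on (0.7853, 0.9430) = 0.7406

0.741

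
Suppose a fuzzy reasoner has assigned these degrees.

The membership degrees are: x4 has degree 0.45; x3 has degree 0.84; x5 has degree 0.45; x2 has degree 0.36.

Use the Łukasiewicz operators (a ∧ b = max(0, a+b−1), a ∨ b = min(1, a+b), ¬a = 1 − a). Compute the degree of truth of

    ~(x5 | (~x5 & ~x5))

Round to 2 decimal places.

0.45

~x5 = 1 − 0.45 = 0.55
~x5 = 1 − 0.45 = 0.55
~x5 & ~x5 = max(0, a+b−1) on (0.55, 0.55) = 0.10
x5 | (~x5 & ~x5) = min(1, a+b) on (0.45, 0.10) = 0.55
~(x5 | (~x5 & ~x5)) = 1 − 0.55 = 0.45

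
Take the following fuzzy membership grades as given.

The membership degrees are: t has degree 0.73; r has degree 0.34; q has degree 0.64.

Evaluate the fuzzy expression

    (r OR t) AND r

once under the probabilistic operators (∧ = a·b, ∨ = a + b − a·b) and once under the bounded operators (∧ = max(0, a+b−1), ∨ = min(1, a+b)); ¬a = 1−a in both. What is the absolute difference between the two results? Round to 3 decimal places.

0.061

Under probabilistic:
  r OR t = a + b − a·b on (0.3400, 0.7300) = 0.8218
  (r OR t) AND r = a·b on (0.8218, 0.3400) = 0.2794
  → value = 0.2794
Under bounded:
  r OR t = min(1, a+b) on (0.34, 0.73) = 1.00
  (r OR t) AND r = max(0, a+b−1) on (1.00, 0.34) = 0.34
  → value = 0.3400
|0.2794 − 0.3400| = 0.061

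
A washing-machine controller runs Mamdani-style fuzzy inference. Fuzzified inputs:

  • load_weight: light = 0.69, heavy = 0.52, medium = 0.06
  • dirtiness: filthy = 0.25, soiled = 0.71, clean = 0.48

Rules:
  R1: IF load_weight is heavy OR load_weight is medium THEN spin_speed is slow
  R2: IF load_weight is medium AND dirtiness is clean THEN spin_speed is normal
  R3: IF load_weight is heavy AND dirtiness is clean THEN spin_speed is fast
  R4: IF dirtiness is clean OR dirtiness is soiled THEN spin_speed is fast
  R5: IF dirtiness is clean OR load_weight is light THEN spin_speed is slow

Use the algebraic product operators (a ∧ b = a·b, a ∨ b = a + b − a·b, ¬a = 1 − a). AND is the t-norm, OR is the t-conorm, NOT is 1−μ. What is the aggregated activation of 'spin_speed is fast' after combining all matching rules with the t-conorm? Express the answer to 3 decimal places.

0.887

R1: heavy=0.52, medium=0.06; OR[a + b − a·b] → w = 0.5488
R2: medium=0.06, clean=0.48; AND[a·b] → w = 0.0288
R3: heavy=0.52, clean=0.48; AND[a·b] → w = 0.2496
R4: clean=0.48, soiled=0.71; OR[a + b − a·b] → w = 0.8492
R5: clean=0.48, light=0.69; OR[a + b − a·b] → w = 0.8388
Rules with consequent 'fast': {R3, R4} → strengths 0.2496, 0.8492
Aggregate via t-conorm [a + b − a·b]: 0.8868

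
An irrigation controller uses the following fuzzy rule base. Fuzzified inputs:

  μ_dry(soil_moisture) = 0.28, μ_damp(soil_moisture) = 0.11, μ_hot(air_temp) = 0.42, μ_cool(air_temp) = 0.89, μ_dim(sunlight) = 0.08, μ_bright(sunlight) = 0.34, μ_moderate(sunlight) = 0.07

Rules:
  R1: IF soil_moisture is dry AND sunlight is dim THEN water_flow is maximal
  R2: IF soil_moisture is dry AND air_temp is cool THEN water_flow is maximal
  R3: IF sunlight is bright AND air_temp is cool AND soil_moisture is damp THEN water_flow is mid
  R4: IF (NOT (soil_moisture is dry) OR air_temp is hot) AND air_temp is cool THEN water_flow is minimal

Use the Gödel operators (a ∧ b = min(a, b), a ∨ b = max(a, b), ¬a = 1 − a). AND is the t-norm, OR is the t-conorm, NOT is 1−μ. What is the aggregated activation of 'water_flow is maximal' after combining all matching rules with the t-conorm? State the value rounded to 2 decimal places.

0.28

R1: dry=0.28, dim=0.08; AND[min(a, b)] → w = 0.08
R2: dry=0.28, cool=0.89; AND[min(a, b)] → w = 0.28
R3: bright=0.34, cool=0.89, damp=0.11; AND[min(a, b)] → w = 0.11
R4: (¬dry=1−0.28=0.72 OR hot=0.42) = 0.72; AND[min(a, b)] with cool=0.89 → w = 0.72
Rules with consequent 'maximal': {R1, R2} → strengths 0.08, 0.28
Aggregate via t-conorm [max(a, b)]: 0.28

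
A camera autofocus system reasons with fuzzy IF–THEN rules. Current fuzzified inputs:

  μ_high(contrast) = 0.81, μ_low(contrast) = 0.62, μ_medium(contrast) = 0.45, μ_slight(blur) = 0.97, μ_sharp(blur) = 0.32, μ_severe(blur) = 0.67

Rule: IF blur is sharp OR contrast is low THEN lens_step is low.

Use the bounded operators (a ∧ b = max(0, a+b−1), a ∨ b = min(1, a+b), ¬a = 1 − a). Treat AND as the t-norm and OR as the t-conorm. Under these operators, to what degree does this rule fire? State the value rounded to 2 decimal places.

0.94

firing strength: sharp=0.32, low=0.62; OR[min(1, a+b)] → w = 0.94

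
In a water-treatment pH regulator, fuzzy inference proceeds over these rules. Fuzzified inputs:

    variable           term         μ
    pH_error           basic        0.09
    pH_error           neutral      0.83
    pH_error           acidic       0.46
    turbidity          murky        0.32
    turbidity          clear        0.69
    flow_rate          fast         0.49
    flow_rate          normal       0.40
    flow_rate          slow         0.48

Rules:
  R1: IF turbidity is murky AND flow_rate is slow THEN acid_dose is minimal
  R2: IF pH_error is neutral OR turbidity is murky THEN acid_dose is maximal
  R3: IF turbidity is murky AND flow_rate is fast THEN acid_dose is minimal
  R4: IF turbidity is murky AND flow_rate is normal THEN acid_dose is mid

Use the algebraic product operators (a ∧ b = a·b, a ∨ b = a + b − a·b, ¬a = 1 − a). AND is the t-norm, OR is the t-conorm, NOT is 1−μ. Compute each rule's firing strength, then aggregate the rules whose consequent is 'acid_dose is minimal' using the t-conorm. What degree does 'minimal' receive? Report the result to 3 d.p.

0.286

R1: murky=0.32, slow=0.48; AND[a·b] → w = 0.1536
R2: neutral=0.83, murky=0.32; OR[a + b − a·b] → w = 0.8844
R3: murky=0.32, fast=0.49; AND[a·b] → w = 0.1568
R4: murky=0.32, normal=0.40; AND[a·b] → w = 0.1280
Rules with consequent 'minimal': {R1, R3} → strengths 0.1536, 0.1568
Aggregate via t-conorm [a + b − a·b]: 0.2863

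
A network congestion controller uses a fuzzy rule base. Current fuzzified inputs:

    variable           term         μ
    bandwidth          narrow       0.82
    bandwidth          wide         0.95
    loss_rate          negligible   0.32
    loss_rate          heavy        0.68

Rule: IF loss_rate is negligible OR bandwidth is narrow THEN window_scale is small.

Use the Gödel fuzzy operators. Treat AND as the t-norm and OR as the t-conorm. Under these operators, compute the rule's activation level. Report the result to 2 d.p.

0.82

firing strength: negligible=0.32, narrow=0.82; OR[max(a, b)] → w = 0.82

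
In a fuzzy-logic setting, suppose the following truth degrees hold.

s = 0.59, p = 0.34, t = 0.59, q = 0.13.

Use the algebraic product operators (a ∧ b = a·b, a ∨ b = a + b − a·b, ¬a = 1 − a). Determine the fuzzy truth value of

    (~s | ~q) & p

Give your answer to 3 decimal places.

0.314

~s = 1 − 0.5900 = 0.4100
~q = 1 − 0.1300 = 0.8700
~s | ~q = a + b − a·b on (0.4100, 0.8700) = 0.9233
(~s | ~q) & p = a·b on (0.9233, 0.3400) = 0.3139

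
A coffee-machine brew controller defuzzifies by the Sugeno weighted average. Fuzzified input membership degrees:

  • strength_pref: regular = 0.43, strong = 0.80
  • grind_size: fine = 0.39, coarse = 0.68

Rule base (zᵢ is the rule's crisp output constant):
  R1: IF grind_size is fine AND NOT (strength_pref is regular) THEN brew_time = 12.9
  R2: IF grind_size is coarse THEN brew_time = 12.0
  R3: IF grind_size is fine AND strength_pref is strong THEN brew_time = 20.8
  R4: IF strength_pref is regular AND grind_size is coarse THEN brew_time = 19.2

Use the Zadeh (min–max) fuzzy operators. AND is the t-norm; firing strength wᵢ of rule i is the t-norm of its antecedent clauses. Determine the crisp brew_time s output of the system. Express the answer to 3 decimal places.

15.640

R1 (z=12.9): fine=0.39, ¬regular=1−0.43=0.57; AND[min(a, b)] → w = 0.39
R2 (z=12.0): coarse=0.68 → w = 0.68
R3 (z=20.8): fine=0.39, strong=0.80; AND[min(a, b)] → w = 0.39
R4 (z=19.2): regular=0.43, coarse=0.68; AND[min(a, b)] → w = 0.43
Weighted average = (0.39·12.9 + 0.68·12.0 + 0.39·20.8 + 0.43·19.2) / (0.39 + 0.68 + 0.39 + 0.43)
  = 29.5590 / 1.8900 = 15.640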